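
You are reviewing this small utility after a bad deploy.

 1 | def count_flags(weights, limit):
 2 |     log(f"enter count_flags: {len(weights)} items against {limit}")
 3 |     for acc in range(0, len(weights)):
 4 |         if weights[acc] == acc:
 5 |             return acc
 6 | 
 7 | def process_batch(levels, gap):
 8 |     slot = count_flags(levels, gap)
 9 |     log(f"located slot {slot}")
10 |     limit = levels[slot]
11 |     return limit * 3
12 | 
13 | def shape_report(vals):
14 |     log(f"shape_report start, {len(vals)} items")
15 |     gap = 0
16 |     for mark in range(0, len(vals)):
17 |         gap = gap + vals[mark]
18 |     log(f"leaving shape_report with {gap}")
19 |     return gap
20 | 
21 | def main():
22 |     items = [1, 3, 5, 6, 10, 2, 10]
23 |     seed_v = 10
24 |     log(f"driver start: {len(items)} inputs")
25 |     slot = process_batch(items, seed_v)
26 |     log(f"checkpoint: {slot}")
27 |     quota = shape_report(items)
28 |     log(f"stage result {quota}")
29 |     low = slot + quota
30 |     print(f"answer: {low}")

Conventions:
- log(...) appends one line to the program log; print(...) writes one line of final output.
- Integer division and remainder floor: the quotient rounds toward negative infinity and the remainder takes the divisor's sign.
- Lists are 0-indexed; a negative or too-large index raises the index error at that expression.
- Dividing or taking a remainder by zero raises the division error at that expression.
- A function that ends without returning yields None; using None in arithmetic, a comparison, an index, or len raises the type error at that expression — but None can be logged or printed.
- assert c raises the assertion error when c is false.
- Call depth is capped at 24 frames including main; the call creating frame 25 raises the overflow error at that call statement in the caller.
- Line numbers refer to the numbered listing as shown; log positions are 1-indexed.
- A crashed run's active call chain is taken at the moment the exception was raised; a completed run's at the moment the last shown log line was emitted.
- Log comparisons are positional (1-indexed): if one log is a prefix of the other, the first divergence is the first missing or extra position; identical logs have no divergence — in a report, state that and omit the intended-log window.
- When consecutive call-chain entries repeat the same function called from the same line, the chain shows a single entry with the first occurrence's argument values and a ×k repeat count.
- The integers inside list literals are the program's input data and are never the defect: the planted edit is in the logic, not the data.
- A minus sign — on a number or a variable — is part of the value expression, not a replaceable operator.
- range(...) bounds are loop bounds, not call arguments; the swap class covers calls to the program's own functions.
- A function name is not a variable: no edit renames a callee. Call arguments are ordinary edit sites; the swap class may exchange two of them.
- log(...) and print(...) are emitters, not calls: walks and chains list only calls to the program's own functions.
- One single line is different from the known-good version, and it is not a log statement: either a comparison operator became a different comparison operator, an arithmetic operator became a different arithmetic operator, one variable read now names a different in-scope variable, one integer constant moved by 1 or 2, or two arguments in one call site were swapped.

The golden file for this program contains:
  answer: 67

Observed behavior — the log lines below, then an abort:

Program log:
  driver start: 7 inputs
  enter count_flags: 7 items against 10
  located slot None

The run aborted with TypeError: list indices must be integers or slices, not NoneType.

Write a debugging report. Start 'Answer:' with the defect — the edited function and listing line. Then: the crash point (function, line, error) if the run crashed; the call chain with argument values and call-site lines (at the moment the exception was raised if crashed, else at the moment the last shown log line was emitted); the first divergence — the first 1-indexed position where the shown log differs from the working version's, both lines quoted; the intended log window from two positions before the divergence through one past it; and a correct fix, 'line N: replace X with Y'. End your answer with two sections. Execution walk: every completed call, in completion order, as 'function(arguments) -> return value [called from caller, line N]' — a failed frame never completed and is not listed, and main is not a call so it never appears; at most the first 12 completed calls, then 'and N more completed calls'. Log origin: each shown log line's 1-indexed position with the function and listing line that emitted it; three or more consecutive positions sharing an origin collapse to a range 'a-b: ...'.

Answer: the defect is in count_flags at line 4.
Key observation: Position 3 is the first bad log line: 'located slot None' should read 'located slot 4'.
Crash: process_batch, line 10, TypeError.
Call chain: main -> process_batch([1, 3, 5, 6, 10, 2, 10], 10) (called at line 25).
First divergence: position 3 — the shown line 'located slot None' should read 'located slot 4'.
Intended log window:
  1: driver start: 7 inputs
  2: enter count_flags: 7 items against 10
  3: located slot 4
  4: checkpoint: 30
Execution walk:
  count_flags([1, 3, 5, 6, 10, 2, 10], 10) -> None  [called from process_batch, line 8]
Log line origins:
  1: emitted by main (line 24)
  2: emitted by count_flags (line 2)
  3: emitted by process_batch (line 9)
A correct fix: line 4: replace `weights[acc] == acc` with `weights[acc] == limit`.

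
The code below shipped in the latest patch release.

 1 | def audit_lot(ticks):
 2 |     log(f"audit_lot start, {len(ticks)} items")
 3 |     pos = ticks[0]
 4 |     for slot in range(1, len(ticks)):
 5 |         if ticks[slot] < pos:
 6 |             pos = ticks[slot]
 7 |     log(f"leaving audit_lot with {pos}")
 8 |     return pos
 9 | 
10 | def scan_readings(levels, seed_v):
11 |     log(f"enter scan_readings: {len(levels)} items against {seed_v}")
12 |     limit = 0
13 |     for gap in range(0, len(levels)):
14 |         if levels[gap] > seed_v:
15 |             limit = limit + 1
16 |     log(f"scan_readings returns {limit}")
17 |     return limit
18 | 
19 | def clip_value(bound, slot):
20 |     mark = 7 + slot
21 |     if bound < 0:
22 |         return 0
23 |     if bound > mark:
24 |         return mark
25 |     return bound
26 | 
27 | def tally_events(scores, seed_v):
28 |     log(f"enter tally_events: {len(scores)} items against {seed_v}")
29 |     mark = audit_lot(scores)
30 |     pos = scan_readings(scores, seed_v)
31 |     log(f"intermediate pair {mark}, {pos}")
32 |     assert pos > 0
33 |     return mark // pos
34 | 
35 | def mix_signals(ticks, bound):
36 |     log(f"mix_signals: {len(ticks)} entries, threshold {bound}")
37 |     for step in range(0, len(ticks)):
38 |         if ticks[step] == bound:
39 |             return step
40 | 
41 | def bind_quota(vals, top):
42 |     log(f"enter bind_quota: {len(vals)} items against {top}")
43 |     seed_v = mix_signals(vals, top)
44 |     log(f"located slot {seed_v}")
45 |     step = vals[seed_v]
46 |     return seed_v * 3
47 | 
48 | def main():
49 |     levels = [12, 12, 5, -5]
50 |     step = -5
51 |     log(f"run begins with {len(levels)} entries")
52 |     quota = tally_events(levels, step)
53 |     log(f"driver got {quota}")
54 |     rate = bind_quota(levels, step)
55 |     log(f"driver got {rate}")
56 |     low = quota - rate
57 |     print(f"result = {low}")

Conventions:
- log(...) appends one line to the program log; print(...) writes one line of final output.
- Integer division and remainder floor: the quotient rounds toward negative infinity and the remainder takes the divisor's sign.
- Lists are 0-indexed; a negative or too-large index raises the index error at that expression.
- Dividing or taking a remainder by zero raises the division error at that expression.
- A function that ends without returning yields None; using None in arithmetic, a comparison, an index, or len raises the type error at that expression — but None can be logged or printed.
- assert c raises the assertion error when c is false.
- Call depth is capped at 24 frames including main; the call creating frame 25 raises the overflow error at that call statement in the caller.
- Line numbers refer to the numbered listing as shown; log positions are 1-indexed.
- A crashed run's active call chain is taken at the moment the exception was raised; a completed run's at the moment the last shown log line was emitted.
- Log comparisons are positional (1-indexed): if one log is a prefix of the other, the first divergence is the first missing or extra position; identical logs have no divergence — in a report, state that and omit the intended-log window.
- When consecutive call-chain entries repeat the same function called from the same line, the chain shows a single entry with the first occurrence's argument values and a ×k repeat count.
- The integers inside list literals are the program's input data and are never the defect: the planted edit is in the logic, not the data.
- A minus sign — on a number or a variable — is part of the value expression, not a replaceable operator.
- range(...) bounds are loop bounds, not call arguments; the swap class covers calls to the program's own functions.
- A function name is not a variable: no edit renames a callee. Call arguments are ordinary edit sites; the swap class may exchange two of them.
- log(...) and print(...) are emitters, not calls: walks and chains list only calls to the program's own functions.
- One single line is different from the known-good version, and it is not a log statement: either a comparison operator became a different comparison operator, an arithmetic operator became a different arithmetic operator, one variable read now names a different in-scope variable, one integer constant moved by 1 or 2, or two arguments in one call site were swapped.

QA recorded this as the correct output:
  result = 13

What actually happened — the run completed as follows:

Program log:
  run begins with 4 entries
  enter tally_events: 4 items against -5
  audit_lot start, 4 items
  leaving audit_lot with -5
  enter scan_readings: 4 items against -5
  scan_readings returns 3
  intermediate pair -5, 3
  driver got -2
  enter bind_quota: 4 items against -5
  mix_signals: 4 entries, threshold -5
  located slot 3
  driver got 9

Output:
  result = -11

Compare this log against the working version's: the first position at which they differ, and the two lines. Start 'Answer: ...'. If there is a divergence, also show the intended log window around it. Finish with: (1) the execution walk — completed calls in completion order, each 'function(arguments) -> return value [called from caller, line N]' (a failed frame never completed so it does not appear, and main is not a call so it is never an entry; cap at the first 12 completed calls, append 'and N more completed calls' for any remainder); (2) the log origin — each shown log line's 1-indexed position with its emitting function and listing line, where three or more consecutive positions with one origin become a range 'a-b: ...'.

Answer: position 12; shown 'driver got 9' vs intended 'driver got -15'.
Intended log window:
  10: mix_signals: 4 entries, threshold -5
  11: located slot 3
  12: driver got -15
Execution walk:
  audit_lot([12, 12, 5, -5]) -> -5  [called from tally_events, line 29]
  scan_readings([12, 12, 5, -5], -5) -> 3  [called from tally_events, line 30]
  tally_events([12, 12, 5, -5], -5) -> -2  [called from main, line 52]
  mix_signals([12, 12, 5, -5], -5) -> 3  [called from bind_quota, line 43]
  bind_quota([12, 12, 5, -5], -5) -> 9  [called from main, line 54]
Log line origins:
  1: logged in main at line 51
  2: logged in tally_events at line 28
  3: logged in audit_lot at line 2
  4: logged in audit_lot at line 7
  5: logged in scan_readings at line 11
  6: logged in scan_readings at line 16
  7: logged in tally_events at line 31
  8: logged in main at line 53
  9: logged in bind_quota at line 42
  10: logged in mix_signals at line 36
  11: logged in bind_quota at line 44
  12: logged in main at line 55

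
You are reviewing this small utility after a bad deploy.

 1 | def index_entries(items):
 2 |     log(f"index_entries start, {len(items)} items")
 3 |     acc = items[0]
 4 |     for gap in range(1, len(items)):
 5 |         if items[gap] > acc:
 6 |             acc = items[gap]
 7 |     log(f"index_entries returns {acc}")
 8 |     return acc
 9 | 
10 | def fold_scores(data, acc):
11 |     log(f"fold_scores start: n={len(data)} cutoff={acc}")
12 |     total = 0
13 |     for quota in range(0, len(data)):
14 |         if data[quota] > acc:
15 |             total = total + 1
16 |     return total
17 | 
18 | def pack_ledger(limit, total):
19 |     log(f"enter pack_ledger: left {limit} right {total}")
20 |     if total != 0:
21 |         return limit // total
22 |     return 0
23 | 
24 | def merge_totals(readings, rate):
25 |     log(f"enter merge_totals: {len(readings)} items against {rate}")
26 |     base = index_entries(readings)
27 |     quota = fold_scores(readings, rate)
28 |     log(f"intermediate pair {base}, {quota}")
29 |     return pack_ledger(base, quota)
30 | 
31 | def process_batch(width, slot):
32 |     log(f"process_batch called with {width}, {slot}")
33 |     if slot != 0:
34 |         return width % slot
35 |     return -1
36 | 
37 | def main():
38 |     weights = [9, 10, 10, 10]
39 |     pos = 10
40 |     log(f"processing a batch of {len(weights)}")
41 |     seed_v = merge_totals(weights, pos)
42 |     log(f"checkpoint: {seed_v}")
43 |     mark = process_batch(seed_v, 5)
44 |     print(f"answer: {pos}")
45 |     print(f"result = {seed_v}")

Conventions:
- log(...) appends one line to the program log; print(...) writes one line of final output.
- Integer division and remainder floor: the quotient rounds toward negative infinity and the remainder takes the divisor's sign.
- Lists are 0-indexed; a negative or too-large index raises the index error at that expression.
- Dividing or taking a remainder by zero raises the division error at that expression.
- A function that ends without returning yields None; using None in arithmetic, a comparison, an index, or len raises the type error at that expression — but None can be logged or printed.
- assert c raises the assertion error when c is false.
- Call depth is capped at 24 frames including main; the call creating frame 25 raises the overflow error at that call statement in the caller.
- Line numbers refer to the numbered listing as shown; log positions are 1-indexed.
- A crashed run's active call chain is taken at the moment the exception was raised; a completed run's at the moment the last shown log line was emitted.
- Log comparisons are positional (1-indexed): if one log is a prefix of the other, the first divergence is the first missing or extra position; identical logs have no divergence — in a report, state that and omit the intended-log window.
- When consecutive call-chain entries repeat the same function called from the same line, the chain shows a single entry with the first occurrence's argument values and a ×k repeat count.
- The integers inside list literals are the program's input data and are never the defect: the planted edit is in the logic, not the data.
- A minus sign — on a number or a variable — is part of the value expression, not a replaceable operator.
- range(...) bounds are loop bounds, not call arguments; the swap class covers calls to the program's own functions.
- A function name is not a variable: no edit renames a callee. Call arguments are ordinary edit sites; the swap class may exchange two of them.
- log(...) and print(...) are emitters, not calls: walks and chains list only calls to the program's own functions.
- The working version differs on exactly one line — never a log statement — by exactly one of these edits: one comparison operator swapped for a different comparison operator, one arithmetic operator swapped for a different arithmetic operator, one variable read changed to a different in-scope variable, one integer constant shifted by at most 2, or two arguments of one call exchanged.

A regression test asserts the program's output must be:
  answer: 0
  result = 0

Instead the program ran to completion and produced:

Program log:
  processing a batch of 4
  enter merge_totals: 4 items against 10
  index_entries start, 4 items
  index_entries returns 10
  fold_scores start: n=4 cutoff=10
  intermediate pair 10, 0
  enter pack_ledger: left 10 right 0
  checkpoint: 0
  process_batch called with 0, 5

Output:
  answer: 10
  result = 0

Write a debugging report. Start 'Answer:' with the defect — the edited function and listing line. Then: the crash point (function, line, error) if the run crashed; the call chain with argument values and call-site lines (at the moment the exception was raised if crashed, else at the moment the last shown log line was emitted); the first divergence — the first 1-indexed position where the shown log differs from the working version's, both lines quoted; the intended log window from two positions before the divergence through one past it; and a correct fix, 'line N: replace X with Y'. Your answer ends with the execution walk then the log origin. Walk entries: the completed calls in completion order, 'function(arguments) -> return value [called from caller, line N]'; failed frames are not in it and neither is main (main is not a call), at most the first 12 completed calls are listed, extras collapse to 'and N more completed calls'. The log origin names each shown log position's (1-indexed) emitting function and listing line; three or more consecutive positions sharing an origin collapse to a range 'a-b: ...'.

Answer: the defect is in main at line 44.
The tell: Every logged value matches the working version; the printed result is what differs.
Call chain: main -> process_batch(0, 5) (called at line 43).
First divergence: none; the two logs match at every position.
Execution walk:
  index_entries([9, 10, 10, 10]) -> 10  [called from merge_totals, line 26]
  fold_scores([9, 10, 10, 10], 10) -> 0  [called from merge_totals, line 27]
  pack_ledger(10, 0) -> 0  [called from merge_totals, line 29]
  merge_totals([9, 10, 10, 10], 10) -> 0  [called from main, line 41]
  process_batch(0, 5) -> 0  [called from main, line 43]
Log origin:
  1 — main, line 40
  2 — merge_totals, line 25
  3 — index_entries, line 2
  4 — index_entries, line 7
  5 — fold_scores, line 11
  6 — merge_totals, line 28
  7 — pack_ledger, line 19
  8 — main, line 42
  9 — process_batch, line 32
A correct fix: line 44: replace `pos` with `mark`.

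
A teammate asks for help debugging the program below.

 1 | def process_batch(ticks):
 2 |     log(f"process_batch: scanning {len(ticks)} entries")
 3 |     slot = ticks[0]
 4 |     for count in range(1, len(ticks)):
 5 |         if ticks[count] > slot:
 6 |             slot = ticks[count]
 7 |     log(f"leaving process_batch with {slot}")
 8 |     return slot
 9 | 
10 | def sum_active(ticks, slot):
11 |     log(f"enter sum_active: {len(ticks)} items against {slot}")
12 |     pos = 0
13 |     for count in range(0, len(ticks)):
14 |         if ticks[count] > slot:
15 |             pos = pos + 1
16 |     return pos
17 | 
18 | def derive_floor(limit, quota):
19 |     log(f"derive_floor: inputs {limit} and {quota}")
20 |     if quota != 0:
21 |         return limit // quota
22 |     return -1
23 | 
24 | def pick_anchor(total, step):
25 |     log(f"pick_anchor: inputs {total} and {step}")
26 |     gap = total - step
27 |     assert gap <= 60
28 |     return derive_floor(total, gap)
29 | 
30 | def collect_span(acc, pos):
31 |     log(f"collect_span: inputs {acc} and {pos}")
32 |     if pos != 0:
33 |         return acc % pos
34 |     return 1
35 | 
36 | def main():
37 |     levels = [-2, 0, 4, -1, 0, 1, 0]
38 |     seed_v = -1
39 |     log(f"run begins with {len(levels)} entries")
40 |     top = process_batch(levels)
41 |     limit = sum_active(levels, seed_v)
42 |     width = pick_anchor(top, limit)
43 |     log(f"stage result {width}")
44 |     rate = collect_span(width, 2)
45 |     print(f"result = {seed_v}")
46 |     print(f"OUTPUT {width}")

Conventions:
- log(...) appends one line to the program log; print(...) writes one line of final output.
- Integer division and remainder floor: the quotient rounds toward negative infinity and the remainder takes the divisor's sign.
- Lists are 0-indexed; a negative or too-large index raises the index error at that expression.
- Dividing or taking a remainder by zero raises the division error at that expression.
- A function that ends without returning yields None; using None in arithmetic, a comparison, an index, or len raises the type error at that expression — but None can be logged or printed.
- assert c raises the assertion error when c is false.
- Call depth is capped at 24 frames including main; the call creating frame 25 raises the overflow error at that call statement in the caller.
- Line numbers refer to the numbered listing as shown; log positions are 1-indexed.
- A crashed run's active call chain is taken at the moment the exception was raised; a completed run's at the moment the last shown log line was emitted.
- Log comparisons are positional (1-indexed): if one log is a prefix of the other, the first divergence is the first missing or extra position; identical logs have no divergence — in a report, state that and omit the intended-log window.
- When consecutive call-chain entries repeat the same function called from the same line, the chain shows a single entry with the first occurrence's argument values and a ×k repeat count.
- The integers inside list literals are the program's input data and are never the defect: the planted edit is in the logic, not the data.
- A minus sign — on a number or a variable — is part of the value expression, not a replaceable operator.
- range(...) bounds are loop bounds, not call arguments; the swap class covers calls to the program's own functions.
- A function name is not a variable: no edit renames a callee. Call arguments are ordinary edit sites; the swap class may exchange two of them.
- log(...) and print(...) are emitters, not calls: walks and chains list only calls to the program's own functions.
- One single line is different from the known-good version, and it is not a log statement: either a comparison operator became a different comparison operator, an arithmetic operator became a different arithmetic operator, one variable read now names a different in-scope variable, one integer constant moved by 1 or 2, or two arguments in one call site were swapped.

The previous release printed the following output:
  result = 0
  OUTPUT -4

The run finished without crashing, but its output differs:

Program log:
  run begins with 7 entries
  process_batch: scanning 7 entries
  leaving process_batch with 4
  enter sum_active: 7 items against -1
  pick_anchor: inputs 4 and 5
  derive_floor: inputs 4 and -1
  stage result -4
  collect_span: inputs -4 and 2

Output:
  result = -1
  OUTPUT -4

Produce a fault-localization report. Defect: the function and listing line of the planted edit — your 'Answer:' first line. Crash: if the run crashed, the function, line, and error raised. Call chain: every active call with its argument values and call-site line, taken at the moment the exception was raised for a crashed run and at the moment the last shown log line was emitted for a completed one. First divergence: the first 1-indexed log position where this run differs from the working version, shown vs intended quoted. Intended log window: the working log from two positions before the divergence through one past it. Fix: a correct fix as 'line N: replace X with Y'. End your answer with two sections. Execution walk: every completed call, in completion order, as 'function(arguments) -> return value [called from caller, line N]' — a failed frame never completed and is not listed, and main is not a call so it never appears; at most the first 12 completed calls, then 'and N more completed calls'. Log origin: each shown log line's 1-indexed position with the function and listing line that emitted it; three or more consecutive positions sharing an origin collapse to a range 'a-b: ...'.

Answer: the defect is in main at line 45.
Key observation: The logs agree in full; only the final output differs.
Call chain: main -> collect_span(-4, 2) (called at line 44).
First divergence: none (the log streams are identical).
Execution walk:
  process_batch([-2, 0, 4, -1, 0, 1, 0]) -> 4  [called from main, line 40]
  sum_active([-2, 0, 4, -1, 0, 1, 0], -1) -> 5  [called from main, line 41]
  derive_floor(4, -1) -> -4  [called from pick_anchor, line 28]
  pick_anchor(4, 5) -> -4  [called from main, line 42]
  collect_span(-4, 2) -> 0  [called from main, line 44]
Log line origins:
  1 — main, line 39
  2 — process_batch, line 2
  3 — process_batch, line 7
  4 — sum_active, line 11
  5 — pick_anchor, line 25
  6 — derive_floor, line 19
  7 — main, line 43
  8 — collect_span, line 31
A correct fix: line 45: replace `seed_v` with `rate`.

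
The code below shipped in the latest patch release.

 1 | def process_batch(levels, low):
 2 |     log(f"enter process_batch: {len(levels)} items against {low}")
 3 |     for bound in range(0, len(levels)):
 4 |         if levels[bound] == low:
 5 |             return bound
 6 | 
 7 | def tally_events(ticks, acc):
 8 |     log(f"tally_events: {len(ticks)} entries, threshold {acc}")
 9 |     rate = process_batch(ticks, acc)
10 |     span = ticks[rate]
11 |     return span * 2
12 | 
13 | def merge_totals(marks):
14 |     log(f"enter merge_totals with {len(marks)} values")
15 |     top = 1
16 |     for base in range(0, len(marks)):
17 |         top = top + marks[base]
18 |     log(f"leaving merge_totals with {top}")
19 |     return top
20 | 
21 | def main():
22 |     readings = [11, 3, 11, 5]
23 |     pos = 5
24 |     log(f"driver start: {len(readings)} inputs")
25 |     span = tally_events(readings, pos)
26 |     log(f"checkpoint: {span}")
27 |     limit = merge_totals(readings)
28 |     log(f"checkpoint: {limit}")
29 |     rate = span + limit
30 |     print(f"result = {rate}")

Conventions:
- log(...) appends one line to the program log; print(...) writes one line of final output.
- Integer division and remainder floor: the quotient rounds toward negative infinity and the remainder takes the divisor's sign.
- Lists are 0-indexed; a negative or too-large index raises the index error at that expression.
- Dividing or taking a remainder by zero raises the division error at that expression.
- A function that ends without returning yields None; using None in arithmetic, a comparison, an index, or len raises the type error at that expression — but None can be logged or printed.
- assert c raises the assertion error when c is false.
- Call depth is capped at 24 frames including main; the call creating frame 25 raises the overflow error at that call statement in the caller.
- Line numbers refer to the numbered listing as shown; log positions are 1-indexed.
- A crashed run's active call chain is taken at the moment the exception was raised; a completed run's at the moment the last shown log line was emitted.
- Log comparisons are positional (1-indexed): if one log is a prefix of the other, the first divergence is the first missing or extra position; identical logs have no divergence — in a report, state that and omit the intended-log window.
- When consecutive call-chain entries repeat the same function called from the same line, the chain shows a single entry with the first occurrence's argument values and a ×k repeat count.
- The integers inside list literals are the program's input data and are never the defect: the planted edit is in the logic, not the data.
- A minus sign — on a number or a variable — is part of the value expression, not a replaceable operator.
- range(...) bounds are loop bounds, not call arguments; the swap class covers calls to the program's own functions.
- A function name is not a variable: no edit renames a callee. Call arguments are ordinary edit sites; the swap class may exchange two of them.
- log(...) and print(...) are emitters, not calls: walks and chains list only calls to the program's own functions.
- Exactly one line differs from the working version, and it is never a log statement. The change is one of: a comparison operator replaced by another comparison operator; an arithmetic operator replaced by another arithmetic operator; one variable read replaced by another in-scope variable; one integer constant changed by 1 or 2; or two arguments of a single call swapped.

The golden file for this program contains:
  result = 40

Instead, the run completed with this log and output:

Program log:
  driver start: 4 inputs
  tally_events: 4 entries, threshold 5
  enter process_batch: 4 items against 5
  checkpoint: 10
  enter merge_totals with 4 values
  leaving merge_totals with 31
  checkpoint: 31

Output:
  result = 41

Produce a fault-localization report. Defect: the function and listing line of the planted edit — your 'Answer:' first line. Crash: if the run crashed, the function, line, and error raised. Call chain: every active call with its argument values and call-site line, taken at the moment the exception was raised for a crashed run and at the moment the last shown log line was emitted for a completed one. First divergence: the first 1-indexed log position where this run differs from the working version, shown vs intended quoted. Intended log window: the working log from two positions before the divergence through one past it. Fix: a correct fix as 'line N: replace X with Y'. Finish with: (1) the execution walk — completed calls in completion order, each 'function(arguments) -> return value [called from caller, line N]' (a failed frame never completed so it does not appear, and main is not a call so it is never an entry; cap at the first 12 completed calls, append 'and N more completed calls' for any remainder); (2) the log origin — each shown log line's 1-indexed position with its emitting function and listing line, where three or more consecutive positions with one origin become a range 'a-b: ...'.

Answer: the defect is in merge_totals at line 15.
Key observation: Position 6 is the first bad log line: 'leaving merge_totals with 31' should read 'leaving merge_totals with 30'.
Call chain: main.
First divergence: position 6 — the shown line 'leaving merge_totals with 31' should read 'leaving merge_totals with 30'.
Intended log window:
  4: checkpoint: 10
  5: enter merge_totals with 4 values
  6: leaving merge_totals with 30
  7: checkpoint: 30
Execution walk:
  process_batch([11, 3, 11, 5], 5) -> 3  [called from tally_events, line 9]
  tally_events([11, 3, 11, 5], 5) -> 10  [called from main, line 25]
  merge_totals([11, 3, 11, 5]) -> 31  [called from main, line 27]
Log origin:
  1: from main, line 24
  2: from tally_events, line 8
  3: from process_batch, line 2
  4: from main, line 26
  5: from merge_totals, line 14
  6: from merge_totals, line 18
  7: from main, line 28
A correct fix: line 15: replace `1` with `0`.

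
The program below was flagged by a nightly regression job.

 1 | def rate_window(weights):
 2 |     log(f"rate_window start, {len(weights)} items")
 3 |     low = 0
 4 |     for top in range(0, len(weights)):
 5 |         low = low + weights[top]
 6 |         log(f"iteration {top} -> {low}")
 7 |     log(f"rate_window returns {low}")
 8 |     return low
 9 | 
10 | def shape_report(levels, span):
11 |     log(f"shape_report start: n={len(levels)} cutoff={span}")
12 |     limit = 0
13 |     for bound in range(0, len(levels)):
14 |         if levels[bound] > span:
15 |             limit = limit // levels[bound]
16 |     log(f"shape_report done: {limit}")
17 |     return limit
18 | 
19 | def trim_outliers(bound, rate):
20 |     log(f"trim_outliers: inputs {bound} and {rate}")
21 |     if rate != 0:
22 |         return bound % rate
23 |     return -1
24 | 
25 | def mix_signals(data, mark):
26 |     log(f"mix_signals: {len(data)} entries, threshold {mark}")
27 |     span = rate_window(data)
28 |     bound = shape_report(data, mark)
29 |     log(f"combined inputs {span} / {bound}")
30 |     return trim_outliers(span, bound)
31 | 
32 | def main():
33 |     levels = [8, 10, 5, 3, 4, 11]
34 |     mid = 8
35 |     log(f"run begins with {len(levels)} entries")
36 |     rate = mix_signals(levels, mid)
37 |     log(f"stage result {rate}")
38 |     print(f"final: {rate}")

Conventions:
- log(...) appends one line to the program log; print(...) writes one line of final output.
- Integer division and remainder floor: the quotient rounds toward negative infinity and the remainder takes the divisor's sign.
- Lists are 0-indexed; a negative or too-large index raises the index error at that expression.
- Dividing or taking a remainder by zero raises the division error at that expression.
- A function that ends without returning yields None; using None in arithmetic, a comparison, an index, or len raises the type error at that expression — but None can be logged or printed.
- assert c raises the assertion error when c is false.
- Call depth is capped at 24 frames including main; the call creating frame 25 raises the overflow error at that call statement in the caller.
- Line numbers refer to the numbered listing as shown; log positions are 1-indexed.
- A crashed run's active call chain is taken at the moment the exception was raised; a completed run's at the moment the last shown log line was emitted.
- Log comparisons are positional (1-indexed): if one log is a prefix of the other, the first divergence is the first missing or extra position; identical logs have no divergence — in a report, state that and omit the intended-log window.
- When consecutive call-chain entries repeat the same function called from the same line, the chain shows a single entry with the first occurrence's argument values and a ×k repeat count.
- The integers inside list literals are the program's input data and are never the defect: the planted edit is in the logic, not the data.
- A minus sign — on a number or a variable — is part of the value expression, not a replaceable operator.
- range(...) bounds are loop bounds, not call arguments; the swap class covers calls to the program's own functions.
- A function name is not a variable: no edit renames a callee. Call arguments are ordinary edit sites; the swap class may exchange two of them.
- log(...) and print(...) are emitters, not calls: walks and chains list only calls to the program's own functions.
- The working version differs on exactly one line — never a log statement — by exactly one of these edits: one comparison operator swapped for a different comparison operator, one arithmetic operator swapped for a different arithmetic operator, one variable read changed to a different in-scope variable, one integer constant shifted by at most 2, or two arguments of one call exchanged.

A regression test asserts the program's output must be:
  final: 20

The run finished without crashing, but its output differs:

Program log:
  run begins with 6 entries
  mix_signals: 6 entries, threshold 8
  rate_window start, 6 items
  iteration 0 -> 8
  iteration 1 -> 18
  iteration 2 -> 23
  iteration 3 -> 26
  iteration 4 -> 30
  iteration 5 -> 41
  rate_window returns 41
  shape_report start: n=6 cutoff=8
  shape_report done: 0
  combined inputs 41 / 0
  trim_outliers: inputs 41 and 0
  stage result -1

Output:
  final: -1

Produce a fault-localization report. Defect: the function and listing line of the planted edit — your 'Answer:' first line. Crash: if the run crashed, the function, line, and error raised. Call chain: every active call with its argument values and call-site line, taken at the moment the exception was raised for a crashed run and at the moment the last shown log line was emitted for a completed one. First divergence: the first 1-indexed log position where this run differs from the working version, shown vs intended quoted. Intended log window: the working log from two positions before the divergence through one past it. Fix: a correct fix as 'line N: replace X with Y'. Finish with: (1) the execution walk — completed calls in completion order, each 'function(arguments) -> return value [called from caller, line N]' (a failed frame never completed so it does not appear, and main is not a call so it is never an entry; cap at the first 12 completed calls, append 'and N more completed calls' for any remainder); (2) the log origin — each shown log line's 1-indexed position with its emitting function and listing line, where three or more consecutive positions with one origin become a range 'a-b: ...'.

Answer: the defect is in shape_report at line 15.
The tell: Log line 12 is where behavior first shows: 'shape_report done: 0' appears instead of 'shape_report done: 21'.
Call chain: main.
First divergence: at position 12 the run shows 'shape_report done: 0' where the working version logs 'shape_report done: 21'.
Intended log window:
  10: rate_window returns 41
  11: shape_report start: n=6 cutoff=8
  12: shape_report done: 21
  13: combined inputs 41 / 21
Execution walk:
  rate_window([8, 10, 5, 3, 4, 11]) -> 41  [called from mix_signals, line 27]
  shape_report([8, 10, 5, 3, 4, 11], 8) -> 0  [called from mix_signals, line 28]
  trim_outliers(41, 0) -> -1  [called from mix_signals, line 30]
  mix_signals([8, 10, 5, 3, 4, 11], 8) -> -1  [called from main, line 36]
Log origins:
  1: logged in main at line 35
  2: logged in mix_signals at line 26
  3: logged in rate_window at line 2
  4-9: logged in rate_window at line 6
  10: logged in rate_window at line 7
  11: logged in shape_report at line 11
  12: logged in shape_report at line 16
  13: logged in mix_signals at line 29
  14: logged in trim_outliers at line 20
  15: logged in main at line 37
A correct fix: line 15: replace `//` with `+`.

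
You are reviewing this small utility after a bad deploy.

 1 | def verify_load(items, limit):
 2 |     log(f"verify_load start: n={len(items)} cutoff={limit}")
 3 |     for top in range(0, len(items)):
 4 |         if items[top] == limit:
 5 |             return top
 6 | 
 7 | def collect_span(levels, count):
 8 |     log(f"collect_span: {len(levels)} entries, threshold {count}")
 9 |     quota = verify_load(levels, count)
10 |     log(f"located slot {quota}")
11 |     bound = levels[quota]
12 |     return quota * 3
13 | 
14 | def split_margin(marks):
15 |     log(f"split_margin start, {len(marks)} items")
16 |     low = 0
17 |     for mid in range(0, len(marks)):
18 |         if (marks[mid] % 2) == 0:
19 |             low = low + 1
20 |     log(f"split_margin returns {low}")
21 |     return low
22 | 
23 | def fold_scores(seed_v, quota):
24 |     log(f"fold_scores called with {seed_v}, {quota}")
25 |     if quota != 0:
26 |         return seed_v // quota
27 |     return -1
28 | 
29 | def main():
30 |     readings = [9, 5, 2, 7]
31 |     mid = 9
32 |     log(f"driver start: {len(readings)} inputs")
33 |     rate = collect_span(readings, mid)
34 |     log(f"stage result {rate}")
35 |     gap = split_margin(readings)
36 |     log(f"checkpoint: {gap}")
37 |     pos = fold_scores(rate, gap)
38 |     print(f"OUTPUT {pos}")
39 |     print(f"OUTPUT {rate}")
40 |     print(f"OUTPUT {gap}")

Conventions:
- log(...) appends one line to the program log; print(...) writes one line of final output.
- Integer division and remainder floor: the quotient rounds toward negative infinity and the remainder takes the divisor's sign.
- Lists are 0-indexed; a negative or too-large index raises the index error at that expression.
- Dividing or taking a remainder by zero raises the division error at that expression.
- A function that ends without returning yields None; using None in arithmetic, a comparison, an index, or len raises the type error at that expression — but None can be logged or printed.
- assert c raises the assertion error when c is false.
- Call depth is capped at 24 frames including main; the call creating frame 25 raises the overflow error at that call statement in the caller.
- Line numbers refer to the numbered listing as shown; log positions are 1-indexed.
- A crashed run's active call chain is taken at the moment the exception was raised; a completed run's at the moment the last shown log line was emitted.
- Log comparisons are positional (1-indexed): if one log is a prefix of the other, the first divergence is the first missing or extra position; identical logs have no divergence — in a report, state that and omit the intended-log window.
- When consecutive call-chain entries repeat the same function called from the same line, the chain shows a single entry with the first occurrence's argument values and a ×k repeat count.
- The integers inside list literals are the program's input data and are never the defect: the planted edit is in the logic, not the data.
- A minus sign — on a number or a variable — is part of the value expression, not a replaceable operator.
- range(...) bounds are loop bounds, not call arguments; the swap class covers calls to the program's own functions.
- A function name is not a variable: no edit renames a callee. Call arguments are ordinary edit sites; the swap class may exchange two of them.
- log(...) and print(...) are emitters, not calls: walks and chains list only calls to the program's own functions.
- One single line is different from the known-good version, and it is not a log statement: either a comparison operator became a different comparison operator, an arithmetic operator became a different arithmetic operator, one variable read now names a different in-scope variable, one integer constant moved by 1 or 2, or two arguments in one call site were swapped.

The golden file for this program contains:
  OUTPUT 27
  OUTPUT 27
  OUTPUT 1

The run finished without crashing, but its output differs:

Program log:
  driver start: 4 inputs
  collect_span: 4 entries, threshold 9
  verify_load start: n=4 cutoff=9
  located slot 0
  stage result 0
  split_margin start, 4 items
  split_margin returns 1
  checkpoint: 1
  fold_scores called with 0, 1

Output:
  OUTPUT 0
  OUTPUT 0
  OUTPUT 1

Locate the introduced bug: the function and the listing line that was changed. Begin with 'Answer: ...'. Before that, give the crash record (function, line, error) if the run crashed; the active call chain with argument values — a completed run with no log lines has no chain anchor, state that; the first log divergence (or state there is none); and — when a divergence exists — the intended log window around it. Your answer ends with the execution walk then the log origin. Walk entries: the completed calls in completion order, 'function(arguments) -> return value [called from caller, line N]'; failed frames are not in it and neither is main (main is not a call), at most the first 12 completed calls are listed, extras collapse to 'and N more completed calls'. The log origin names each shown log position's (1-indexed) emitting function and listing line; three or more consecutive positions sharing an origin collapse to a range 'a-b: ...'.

Answer: the defect is in collect_span at line 12.
Key observation: The earliest visible damage is log position 5 — 'stage result 0' rather than the intended 'stage result 27'.
Call chain: main -> fold_scores(0, 1) (called at line 37).
First divergence: at position 5 the run shows 'stage result 0' where the working version logs 'stage result 27'.
Intended log window:
  3: verify_load start: n=4 cutoff=9
  4: located slot 0
  5: stage result 27
  6: split_margin start, 4 items
Execution walk:
  verify_load([9, 5, 2, 7], 9) -> 0  [called from collect_span, line 9]
  collect_span([9, 5, 2, 7], 9) -> 0  [called from main, line 33]
  split_margin([9, 5, 2, 7]) -> 1  [called from main, line 35]
  fold_scores(0, 1) -> 0  [called from main, line 37]
Log origin:
  1: logged in main at line 32
  2: logged in collect_span at line 8
  3: logged in verify_load at line 2
  4: logged in collect_span at line 10
  5: logged in main at line 34
  6: logged in split_margin at line 15
  7: logged in split_margin at line 20
  8: logged in main at line 36
  9: logged in fold_scores at line 24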